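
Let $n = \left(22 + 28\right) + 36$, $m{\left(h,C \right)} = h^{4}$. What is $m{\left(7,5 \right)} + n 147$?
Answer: $15043$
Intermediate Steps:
$n = 86$ ($n = 50 + 36 = 86$)
$m{\left(7,5 \right)} + n 147 = 7^{4} + 86 \cdot 147 = 2401 + 12642 = 15043$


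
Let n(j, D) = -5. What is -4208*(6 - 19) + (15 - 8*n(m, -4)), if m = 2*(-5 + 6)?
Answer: 54759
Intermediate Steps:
m = 2 (m = 2*1 = 2)
-4208*(6 - 19) + (15 - 8*n(m, -4)) = -4208*(6 - 19) + (15 - 8*(-5)) = -4208*(-13) + (15 + 40) = -1052*(-52) + 55 = 54704 + 55 = 54759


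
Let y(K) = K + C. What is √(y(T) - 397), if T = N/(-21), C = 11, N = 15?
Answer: I*√18949/7 ≈ 19.665*I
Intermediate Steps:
T = -5/7 (T = 15/(-21) = 15*(-1/21) = -5/7 ≈ -0.71429)
y(K) = 11 + K (y(K) = K + 11 = 11 + K)
√(y(T) - 397) = √((11 - 5/7) - 397) = √(72/7 - 397) = √(-2707/7) = I*√18949/7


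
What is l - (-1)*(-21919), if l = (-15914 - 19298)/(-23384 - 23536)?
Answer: -257101067/11730 ≈ -21918.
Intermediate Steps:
l = 8803/11730 (l = -35212/(-46920) = -35212*(-1/46920) = 8803/11730 ≈ 0.75047)
l - (-1)*(-21919) = 8803/11730 - (-1)*(-21919) = 8803/11730 - 1*21919 = 8803/11730 - 21919 = -257101067/11730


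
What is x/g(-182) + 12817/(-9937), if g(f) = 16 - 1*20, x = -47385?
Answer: 470813477/39748 ≈ 11845.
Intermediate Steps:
g(f) = -4 (g(f) = 16 - 20 = -4)
x/g(-182) + 12817/(-9937) = -47385/(-4) + 12817/(-9937) = -47385*(-¼) + 12817*(-1/9937) = 47385/4 - 12817/9937 = 470813477/39748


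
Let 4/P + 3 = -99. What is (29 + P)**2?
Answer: 2181529/2601 ≈ 838.73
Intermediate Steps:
P = -2/51 (P = 4/(-3 - 99) = 4/(-102) = 4*(-1/102) = -2/51 ≈ -0.039216)
(29 + P)**2 = (29 - 2/51)**2 = (1477/51)**2 = 2181529/2601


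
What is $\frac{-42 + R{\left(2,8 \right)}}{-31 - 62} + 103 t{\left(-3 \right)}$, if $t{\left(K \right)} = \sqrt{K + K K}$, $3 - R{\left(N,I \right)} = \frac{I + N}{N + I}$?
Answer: $\frac{40}{93} + 103 \sqrt{6} \approx 252.73$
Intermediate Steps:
$R{\left(N,I \right)} = 2$ ($R{\left(N,I \right)} = 3 - \frac{I + N}{N + I} = 3 - \frac{I + N}{I + N} = 3 - 1 = 2$)
$t{\left(K \right)} = \sqrt{K + K^{2}}$
$\frac{-42 + R{\left(2,8 \right)}}{-31 - 62} + 103 t{\left(-3 \right)} = \frac{-42 + 2}{-31 - 62} + 103 \sqrt{- 3 \left(1 - 3\right)} = - \frac{40}{-93} + 103 \sqrt{\left(-3\right) \left(-2\right)} = \left(-40\right) \left(- \frac{1}{93}\right) + 103 \sqrt{6} = \frac{40}{93} + 103 \sqrt{6}$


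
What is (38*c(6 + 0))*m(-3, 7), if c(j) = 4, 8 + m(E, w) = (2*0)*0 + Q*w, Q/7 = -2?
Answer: -16112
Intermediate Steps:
Q = -14 (Q = 7*(-2) = -14)
m(E, w) = -8 - 14*w (m(E, w) = -8 + ((2*0)*0 - 14*w) = -8 + (0*0 - 14*w) = -8 + (0 - 14*w) = -8 - 14*w)
(38*c(6 + 0))*m(-3, 7) = (38*4)*(-8 - 14*7) = 152*(-8 - 98) = 152*(-106) = -16112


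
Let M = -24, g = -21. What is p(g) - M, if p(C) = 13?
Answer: 37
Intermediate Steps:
p(g) - M = 13 - 1*(-24) = 13 + 24 = 37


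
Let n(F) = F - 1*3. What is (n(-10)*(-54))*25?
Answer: 17550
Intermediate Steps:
n(F) = -3 + F (n(F) = F - 3 = -3 + F)
(n(-10)*(-54))*25 = ((-3 - 10)*(-54))*25 = -13*(-54)*25 = 702*25 = 17550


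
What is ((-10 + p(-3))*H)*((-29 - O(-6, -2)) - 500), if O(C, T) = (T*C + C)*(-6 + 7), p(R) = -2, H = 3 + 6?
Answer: 57780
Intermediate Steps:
H = 9
O(C, T) = C + C*T (O(C, T) = (C*T + C)*1 = (C + C*T)*1 = C + C*T)
((-10 + p(-3))*H)*((-29 - O(-6, -2)) - 500) = ((-10 - 2)*9)*((-29 - (-6)*(1 - 2)) - 500) = (-12*9)*((-29 - (-6)*(-1)) - 500) = -108*((-29 - 1*6) - 500) = -108*((-29 - 6) - 500) = -108*(-35 - 500) = -108*(-535) = 57780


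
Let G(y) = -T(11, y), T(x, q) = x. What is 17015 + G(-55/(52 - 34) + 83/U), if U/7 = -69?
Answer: 17004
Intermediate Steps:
U = -483 (U = 7*(-69) = -483)
G(y) = -11 (G(y) = -1*11 = -11)
17015 + G(-55/(52 - 34) + 83/U) = 17015 - 11 = 17004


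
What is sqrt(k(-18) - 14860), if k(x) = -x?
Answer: I*sqrt(14842) ≈ 121.83*I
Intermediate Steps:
sqrt(k(-18) - 14860) = sqrt(-1*(-18) - 14860) = sqrt(18 - 14860) = sqrt(-14842) = I*sqrt(14842)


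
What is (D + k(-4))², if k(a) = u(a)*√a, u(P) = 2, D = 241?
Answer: 58065 + 1928*I ≈ 58065.0 + 1928.0*I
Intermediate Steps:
k(a) = 2*√a
(D + k(-4))² = (241 + 2*√(-4))² = (241 + 2*(2*I))² = (241 + 4*I)²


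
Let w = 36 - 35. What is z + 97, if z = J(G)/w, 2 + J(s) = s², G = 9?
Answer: 176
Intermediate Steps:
J(s) = -2 + s²
w = 1
z = 79 (z = (-2 + 9²)/1 = (-2 + 81)*1 = 79*1 = 79)
z + 97 = 79 + 97 = 176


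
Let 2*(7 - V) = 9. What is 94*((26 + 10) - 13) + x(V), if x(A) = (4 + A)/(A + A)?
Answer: 21633/10 ≈ 2163.3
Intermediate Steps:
V = 5/2 (V = 7 - ½*9 = 7 - 9/2 = 5/2 ≈ 2.5000)
x(A) = (4 + A)/(2*A) (x(A) = (4 + A)/((2*A)) = (4 + A)*(1/(2*A)) = (4 + A)/(2*A))
94*((26 + 10) - 13) + x(V) = 94*((26 + 10) - 13) + (4 + 5/2)/(2*(5/2)) = 94*(36 - 13) + (½)*(⅖)*(13/2) = 94*23 + 13/10 = 2162 + 13/10 = 21633/10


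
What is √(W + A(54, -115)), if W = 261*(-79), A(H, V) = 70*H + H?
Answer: 3*I*√1865 ≈ 129.56*I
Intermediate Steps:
A(H, V) = 71*H
W = -20619
√(W + A(54, -115)) = √(-20619 + 71*54) = √(-20619 + 3834) = √(-16785) = 3*I*√1865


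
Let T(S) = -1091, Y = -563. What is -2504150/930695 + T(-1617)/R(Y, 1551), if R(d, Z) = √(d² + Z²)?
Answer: -500830/186139 - 1091*√2722570/2722570 ≈ -3.3518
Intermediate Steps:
R(d, Z) = √(Z² + d²)
-2504150/930695 + T(-1617)/R(Y, 1551) = -2504150/930695 - 1091/√(1551² + (-563)²) = -2504150*1/930695 - 1091/√(2405601 + 316969) = -500830/186139 - 1091*√2722570/2722570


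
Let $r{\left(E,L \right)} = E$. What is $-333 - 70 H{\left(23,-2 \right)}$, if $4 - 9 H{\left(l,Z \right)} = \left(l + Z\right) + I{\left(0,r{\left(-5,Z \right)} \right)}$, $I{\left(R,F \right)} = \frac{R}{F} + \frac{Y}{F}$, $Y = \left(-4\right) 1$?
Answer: $- \frac{1751}{9} \approx -194.56$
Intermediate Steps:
$Y = -4$
$I{\left(R,F \right)} = - \frac{4}{F} + \frac{R}{F}$ ($I{\left(R,F \right)} = \frac{R}{F} - \frac{4}{F} = - \frac{4}{F} + \frac{R}{F}$)
$H{\left(l,Z \right)} = \frac{16}{45} - \frac{Z}{9} - \frac{l}{9}$ ($H{\left(l,Z \right)} = \frac{4}{9} - \frac{\left(l + Z\right) + \frac{-4 + 0}{-5}}{9} = \frac{4}{9} - \frac{\left(Z + l\right) - - \frac{4}{5}}{9} = \frac{4}{9} - \frac{\left(Z + l\right) + \frac{4}{5}}{9} = \frac{4}{9} - \frac{\frac{4}{5} + Z + l}{9} = \frac{4}{9} - \left(\frac{4}{45} + \frac{Z}{9} + \frac{l}{9}\right) = \frac{16}{45} - \frac{Z}{9} - \frac{l}{9}$)
$-333 - 70 H{\left(23,-2 \right)} = -333 - 70 \left(\frac{16}{45} - - \frac{2}{9} - \frac{23}{9}\right) = -333 - 70 \left(\frac{16}{45} + \frac{2}{9} - \frac{23}{9}\right) = -333 - - \frac{1246}{9} = -333 + \frac{1246}{9} = - \frac{1751}{9}$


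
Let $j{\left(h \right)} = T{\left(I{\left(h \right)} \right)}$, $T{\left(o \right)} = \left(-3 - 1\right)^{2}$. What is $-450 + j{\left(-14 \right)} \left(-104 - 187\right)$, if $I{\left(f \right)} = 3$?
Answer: $-5106$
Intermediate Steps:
$T{\left(o \right)} = 16$ ($T{\left(o \right)} = \left(-4\right)^{2} = 16$)
$j{\left(h \right)} = 16$
$-450 + j{\left(-14 \right)} \left(-104 - 187\right) = -450 + 16 \left(-104 - 187\right) = -450 + 16 \left(-291\right) = -450 - 4656 = -5106$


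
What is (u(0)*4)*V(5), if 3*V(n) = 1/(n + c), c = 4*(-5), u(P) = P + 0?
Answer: 0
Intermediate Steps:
u(P) = P
c = -20
V(n) = 1/(3*(-20 + n)) (V(n) = 1/(3*(n - 20)) = 1/(3*(-20 + n)))
(u(0)*4)*V(5) = (0*4)*(1/(3*(-20 + 5))) = 0*((⅓)/(-15)) = 0*((⅓)*(-1/15)) = 0*(-1/45) = 0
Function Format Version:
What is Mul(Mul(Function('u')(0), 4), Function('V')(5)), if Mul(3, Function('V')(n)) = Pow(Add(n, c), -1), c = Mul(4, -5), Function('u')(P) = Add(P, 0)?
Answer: 0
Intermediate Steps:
Function('u')(P) = P
c = -20
Function('V')(n) = Mul(Rational(1, 3), Pow(Add(-20, n), -1)) (Function('V')(n) = Mul(Rational(1, 3), Pow(Add(n, -20), -1)) = Mul(Rational(1, 3), Pow(Add(-20, n), -1)))
Mul(Mul(Function('u')(0), 4), Function('V')(5)) = Mul(Mul(0, 4), Mul(Rational(1, 3), Pow(Add(-20, 5), -1))) = Mul(0, Mul(Rational(1, 3), Pow(-15, -1))) = Mul(0, Mul(Rational(1, 3), Rational(-1, 15))) = Mul(0, Rational(-1, 45)) = 0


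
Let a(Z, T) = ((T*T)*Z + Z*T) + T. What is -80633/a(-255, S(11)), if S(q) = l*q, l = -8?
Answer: 80633/1952368 ≈ 0.041300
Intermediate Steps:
S(q) = -8*q
a(Z, T) = T + T*Z + Z*T**2 (a(Z, T) = (T**2*Z + T*Z) + T = (Z*T**2 + T*Z) + T = (T*Z + Z*T**2) + T = T + T*Z + Z*T**2)
-80633/a(-255, S(11)) = -80633*(-1/(88*(1 - 255 - 8*11*(-255)))) = -80633*(-1/(88*(1 - 255 - 88*(-255)))) = -80633*(-1/(88*(1 - 255 + 22440))) = -80633/((-88*22186)) = -80633/(-1952368) = -80633*(-1/1952368) = 80633/1952368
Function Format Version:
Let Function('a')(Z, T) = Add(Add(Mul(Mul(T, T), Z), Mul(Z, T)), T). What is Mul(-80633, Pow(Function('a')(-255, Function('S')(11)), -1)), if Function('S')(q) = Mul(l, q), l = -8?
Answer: Rational(80633, 1952368) ≈ 0.041300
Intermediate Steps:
Function('S')(q) = Mul(-8, q)
Function('a')(Z, T) = Add(T, Mul(T, Z), Mul(Z, Pow(T, 2))) (Function('a')(Z, T) = Add(Add(Mul(Pow(T, 2), Z), Mul(T, Z)), T) = Add(Add(Mul(Z, Pow(T, 2)), Mul(T, Z)), T) = Add(Add(Mul(T, Z), Mul(Z, Pow(T, 2))), T) = Add(T, Mul(T, Z), Mul(Z, Pow(T, 2))))
Mul(-80633, Pow(Function('a')(-255, Function('S')(11)), -1)) = Mul(-80633, Pow(Mul(Mul(-8, 11), Add(1, -255, Mul(Mul(-8, 11), -255))), -1)) = Mul(-80633, Pow(Mul(-88, Add(1, -255, Mul(-88, -255))), -1)) = Mul(-80633, Pow(Mul(-88, Add(1, -255, 22440)), -1)) = Mul(-80633, Pow(Mul(-88, 22186), -1)) = Mul(-80633, Pow(-1952368, -1)) = Mul(-80633, Rational(-1, 1952368)) = Rational(80633, 1952368)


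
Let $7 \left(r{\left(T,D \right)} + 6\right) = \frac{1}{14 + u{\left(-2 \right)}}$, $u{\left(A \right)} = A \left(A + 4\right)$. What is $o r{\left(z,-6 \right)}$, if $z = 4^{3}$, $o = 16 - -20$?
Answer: $- \frac{7542}{35} \approx -215.49$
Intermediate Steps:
$o = 36$ ($o = 16 + 20 = 36$)
$z = 64$
$u{\left(A \right)} = A \left(4 + A\right)$
$r{\left(T,D \right)} = - \frac{419}{70}$ ($r{\left(T,D \right)} = -6 + \frac{1}{7 \left(14 - 2 \left(4 - 2\right)\right)} = -6 + \frac{1}{7 \left(14 - 4\right)} = -6 + \frac{1}{7 \cdot 10} = -6 + \frac{1}{7} \cdot \frac{1}{10} = -6 + \frac{1}{70} = - \frac{419}{70}$)
$o r{\left(z,-6 \right)} = 36 \left(- \frac{419}{70}\right) = - \frac{7542}{35}$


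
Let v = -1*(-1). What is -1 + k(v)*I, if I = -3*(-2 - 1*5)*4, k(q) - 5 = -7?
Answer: -169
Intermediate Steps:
v = 1
k(q) = -2 (k(q) = 5 - 7 = -2)
I = 84 (I = -3*(-2 - 5)*4 = -3*(-7)*4 = 21*4 = 84)
-1 + k(v)*I = -1 - 2*84 = -1 - 168 = -169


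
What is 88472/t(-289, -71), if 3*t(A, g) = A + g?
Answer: -11059/15 ≈ -737.27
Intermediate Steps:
t(A, g) = A/3 + g/3 (t(A, g) = (A + g)/3 = A/3 + g/3)
88472/t(-289, -71) = 88472/((1/3)*(-289) + (1/3)*(-71)) = 88472/(-289/3 - 71/3) = 88472/(-120) = 88472*(-1/120) = -11059/15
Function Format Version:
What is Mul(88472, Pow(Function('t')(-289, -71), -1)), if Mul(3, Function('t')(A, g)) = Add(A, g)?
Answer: Rational(-11059, 15) ≈ -737.27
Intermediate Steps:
Function('t')(A, g) = Add(Mul(Rational(1, 3), A), Mul(Rational(1, 3), g)) (Function('t')(A, g) = Mul(Rational(1, 3), Add(A, g)) = Add(Mul(Rational(1, 3), A), Mul(Rational(1, 3), g)))
Mul(88472, Pow(Function('t')(-289, -71), -1)) = Mul(88472, Pow(Add(Mul(Rational(1, 3), -289), Mul(Rational(1, 3), -71)), -1)) = Mul(88472, Pow(Add(Rational(-289, 3), Rational(-71, 3)), -1)) = Mul(88472, Pow(-120, -1)) = Mul(88472, Rational(-1, 120)) = Rational(-11059, 15)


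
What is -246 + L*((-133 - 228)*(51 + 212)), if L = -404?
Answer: 38356726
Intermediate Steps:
-246 + L*((-133 - 228)*(51 + 212)) = -246 - 404*(-133 - 228)*(51 + 212) = -246 - (-145844)*263 = -246 - 404*(-94943) = -246 + 38356972 = 38356726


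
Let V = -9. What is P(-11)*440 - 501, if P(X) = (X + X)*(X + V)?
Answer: 193099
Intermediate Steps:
P(X) = 2*X*(-9 + X) (P(X) = (X + X)*(X - 9) = (2*X)*(-9 + X) = 2*X*(-9 + X))
P(-11)*440 - 501 = (2*(-11)*(-9 - 11))*440 - 501 = (2*(-11)*(-20))*440 - 501 = 440*440 - 501 = 193600 - 501 = 193099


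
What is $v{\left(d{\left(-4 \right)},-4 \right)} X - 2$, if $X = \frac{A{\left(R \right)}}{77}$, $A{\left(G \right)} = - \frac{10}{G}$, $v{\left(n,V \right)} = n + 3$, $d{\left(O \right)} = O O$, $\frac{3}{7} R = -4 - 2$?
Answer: $- \frac{983}{539} \approx -1.8237$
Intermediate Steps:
$R = -14$ ($R = \frac{7 \left(-4 - 2\right)}{3} = \frac{7}{3} \left(-6\right) = -14$)
$d{\left(O \right)} = O^{2}$
$v{\left(n,V \right)} = 3 + n$
$X = \frac{5}{539}$ ($X = \frac{\left(-10\right) \frac{1}{-14}}{77} = \left(-10\right) \left(- \frac{1}{14}\right) \frac{1}{77} = \frac{5}{7} \cdot \frac{1}{77} = \frac{5}{539} \approx 0.0092764$)
$v{\left(d{\left(-4 \right)},-4 \right)} X - 2 = \left(3 + \left(-4\right)^{2}\right) \frac{5}{539} - 2 = \left(3 + 16\right) \frac{5}{539} - 2 = 19 \cdot \frac{5}{539} - 2 = \frac{95}{539} - 2 = - \frac{983}{539}$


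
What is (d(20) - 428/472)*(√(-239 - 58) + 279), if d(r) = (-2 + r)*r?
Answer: 11822067/118 + 127119*I*√33/118 ≈ 1.0019e+5 + 6188.5*I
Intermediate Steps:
d(r) = r*(-2 + r)
(d(20) - 428/472)*(√(-239 - 58) + 279) = (20*(-2 + 20) - 428/472)*(√(-239 - 58) + 279) = (20*18 - 428*1/472)*(√(-297) + 279) = (360 - 107/118)*(3*I*√33 + 279) = 42373*(279 + 3*I*√33)/118 = 11822067/118 + 127119*I*√33/118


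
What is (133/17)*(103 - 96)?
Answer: 931/17 ≈ 54.765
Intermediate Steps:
(133/17)*(103 - 96) = (133*(1/17))*7 = (133/17)*7 = 931/17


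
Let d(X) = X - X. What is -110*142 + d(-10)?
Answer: -15620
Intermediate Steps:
d(X) = 0
-110*142 + d(-10) = -110*142 + 0 = -15620 + 0 = -15620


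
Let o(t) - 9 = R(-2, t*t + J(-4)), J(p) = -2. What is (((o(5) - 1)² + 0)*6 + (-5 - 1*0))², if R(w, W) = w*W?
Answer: 74978281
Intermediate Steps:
R(w, W) = W*w
o(t) = 13 - 2*t² (o(t) = 9 + (t*t - 2)*(-2) = 9 + (t² - 2)*(-2) = 9 + (-2 + t²)*(-2) = 9 + (4 - 2*t²) = 13 - 2*t²)
(((o(5) - 1)² + 0)*6 + (-5 - 1*0))² = ((((13 - 2*5²) - 1)² + 0)*6 + (-5 - 1*0))² = ((((13 - 2*25) - 1)² + 0)*6 + (-5 + 0))² = ((((13 - 50) - 1)² + 0)*6 - 5)² = (((-37 - 1)² + 0)*6 - 5)² = (((-38)² + 0)*6 - 5)² = ((1444 + 0)*6 - 5)² = (1444*6 - 5)² = (8664 - 5)² = 8659² = 74978281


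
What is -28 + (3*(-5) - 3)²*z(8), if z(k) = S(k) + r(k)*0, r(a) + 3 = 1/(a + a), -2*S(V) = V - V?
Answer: -28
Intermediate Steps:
S(V) = 0 (S(V) = -(V - V)/2 = -½*0 = 0)
r(a) = -3 + 1/(2*a) (r(a) = -3 + 1/(a + a) = -3 + 1/(2*a))
z(k) = 0 (z(k) = 0 + (-3 + 1/(2*k))*0 = 0 + 0 = 0)
-28 + (3*(-5) - 3)²*z(8) = -28 + (3*(-5) - 3)²*0 = -28 + (-15 - 3)²*0 = -28 + (-18)²*0 = -28 + 324*0 = -28 + 0 = -28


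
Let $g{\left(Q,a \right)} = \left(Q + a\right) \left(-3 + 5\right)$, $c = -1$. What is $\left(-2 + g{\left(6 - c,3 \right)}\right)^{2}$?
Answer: $324$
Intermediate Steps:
$g{\left(Q,a \right)} = 2 Q + 2 a$ ($g{\left(Q,a \right)} = \left(Q + a\right) 2 = 2 Q + 2 a$)
$\left(-2 + g{\left(6 - c,3 \right)}\right)^{2} = \left(-2 + \left(2 \left(6 - -1\right) + 2 \cdot 3\right)\right)^{2} = \left(-2 + \left(2 \left(6 + 1\right) + 6\right)\right)^{2} = \left(-2 + \left(2 \cdot 7 + 6\right)\right)^{2} = \left(-2 + \left(14 + 6\right)\right)^{2} = \left(-2 + 20\right)^{2} = 18^{2} = 324$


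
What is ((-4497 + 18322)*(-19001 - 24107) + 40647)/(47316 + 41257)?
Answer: -595927453/88573 ≈ -6728.1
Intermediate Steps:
((-4497 + 18322)*(-19001 - 24107) + 40647)/(47316 + 41257) = (13825*(-43108) + 40647)/88573 = (-595968100 + 40647)*(1/88573) = -595927453*1/88573 = -595927453/88573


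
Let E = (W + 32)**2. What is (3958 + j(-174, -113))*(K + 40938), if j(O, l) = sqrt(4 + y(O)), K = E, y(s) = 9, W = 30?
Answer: 177247156 + 44782*sqrt(13) ≈ 1.7741e+8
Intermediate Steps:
E = 3844 (E = (30 + 32)**2 = 62**2 = 3844)
K = 3844
j(O, l) = sqrt(13) (j(O, l) = sqrt(4 + 9) = sqrt(13))
(3958 + j(-174, -113))*(K + 40938) = (3958 + sqrt(13))*(3844 + 40938) = (3958 + sqrt(13))*44782 = 177247156 + 44782*sqrt(13)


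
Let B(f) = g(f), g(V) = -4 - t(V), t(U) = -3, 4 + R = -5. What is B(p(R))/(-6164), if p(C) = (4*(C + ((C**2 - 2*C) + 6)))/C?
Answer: 1/6164 ≈ 0.00016223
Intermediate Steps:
R = -9 (R = -4 - 5 = -9)
p(C) = (24 - 4*C + 4*C**2)/C (p(C) = (4*(C + (6 + C**2 - 2*C)))/C = (4*(6 + C**2 - C))/C = (24 - 4*C + 4*C**2)/C)
g(V) = -1 (g(V) = -4 - 1*(-3) = -4 + 3 = -1)
B(f) = -1
B(p(R))/(-6164) = -1/(-6164) = -1*(-1/6164) = 1/6164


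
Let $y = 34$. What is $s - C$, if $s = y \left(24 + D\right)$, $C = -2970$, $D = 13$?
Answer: $4228$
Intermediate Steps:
$s = 1258$ ($s = 34 \left(24 + 13\right) = 34 \cdot 37 = 1258$)
$s - C = 1258 - -2970 = 1258 + 2970 = 4228$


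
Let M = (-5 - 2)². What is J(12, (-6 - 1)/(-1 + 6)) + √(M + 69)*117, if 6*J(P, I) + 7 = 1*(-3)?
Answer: -5/3 + 117*√118 ≈ 1269.3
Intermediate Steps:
M = 49 (M = (-7)² = 49)
J(P, I) = -5/3 (J(P, I) = -7/6 + (1*(-3))/6 = -7/6 + (⅙)*(-3) = -7/6 - ½ = -5/3)
J(12, (-6 - 1)/(-1 + 6)) + √(M + 69)*117 = -5/3 + √(49 + 69)*117 = -5/3 + √118*117 = -5/3 + 117*√118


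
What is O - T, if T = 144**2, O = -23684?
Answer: -44420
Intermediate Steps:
T = 20736
O - T = -23684 - 1*20736 = -23684 - 20736 = -44420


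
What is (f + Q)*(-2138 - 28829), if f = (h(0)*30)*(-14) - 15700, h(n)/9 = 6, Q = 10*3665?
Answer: 53572910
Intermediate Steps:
Q = 36650
h(n) = 54 (h(n) = 9*6 = 54)
f = -38380 (f = (54*30)*(-14) - 15700 = 1620*(-14) - 15700 = -22680 - 15700 = -38380)
(f + Q)*(-2138 - 28829) = (-38380 + 36650)*(-2138 - 28829) = -1730*(-30967) = 53572910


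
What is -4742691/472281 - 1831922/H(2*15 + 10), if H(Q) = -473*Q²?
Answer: -454014432453/59570376800 ≈ -7.6215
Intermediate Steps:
-4742691/472281 - 1831922/H(2*15 + 10) = -4742691/472281 - 1831922*(-1/(473*(2*15 + 10)²)) = -4742691*1/472281 - 1831922*(-1/(473*(30 + 10)²)) = -1580897/157427 - 1831922/((-473*40²)) = -1580897/157427 - 1831922/((-473*1600)) = -1580897/157427 - 1831922/(-756800) = -1580897/157427 - 1831922*(-1/756800) = -1580897/157427 + 915961/378400 = -454014432453/59570376800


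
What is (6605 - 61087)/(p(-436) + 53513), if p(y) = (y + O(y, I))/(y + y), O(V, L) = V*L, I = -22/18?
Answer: -245169/240808 ≈ -1.0181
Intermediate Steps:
I = -11/9 (I = -22*1/18 = -11/9 ≈ -1.2222)
O(V, L) = L*V
p(y) = -⅑ (p(y) = (y - 11*y/9)/(y + y) = (-2*y/9)/((2*y)) = (-2*y/9)*(1/(2*y)) = -⅑)
(6605 - 61087)/(p(-436) + 53513) = (6605 - 61087)/(-⅑ + 53513) = -54482/481616/9 = -54482*9/481616 = -245169/240808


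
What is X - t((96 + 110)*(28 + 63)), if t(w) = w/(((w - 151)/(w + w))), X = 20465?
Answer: -322278357/18595 ≈ -17331.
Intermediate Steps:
t(w) = 2*w²/(-151 + w) (t(w) = w/(((-151 + w)/((2*w)))) = w/(((-151 + w)*(1/(2*w)))) = w/(((-151 + w)/(2*w))) = w*(2*w/(-151 + w)) = 2*w²/(-151 + w))
X - t((96 + 110)*(28 + 63)) = 20465 - 2*((96 + 110)*(28 + 63))²/(-151 + (96 + 110)*(28 + 63)) = 20465 - 2*(206*91)²/(-151 + 206*91) = 20465 - 2*18746²/(-151 + 18746) = 20465 - 2*351412516/18595 = 20465 - 1*702825032/18595 = 20465 - 702825032/18595 = -322278357/18595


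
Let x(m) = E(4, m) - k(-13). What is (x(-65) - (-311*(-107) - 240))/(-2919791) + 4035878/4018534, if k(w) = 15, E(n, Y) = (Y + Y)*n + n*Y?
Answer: 5959937651893/5866639703197 ≈ 1.0159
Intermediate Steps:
E(n, Y) = 3*Y*n (E(n, Y) = (2*Y)*n + Y*n = 2*Y*n + Y*n = 3*Y*n)
x(m) = -15 + 12*m (x(m) = 3*m*4 - 1*15 = 12*m - 15 = -15 + 12*m)
(x(-65) - (-311*(-107) - 240))/(-2919791) + 4035878/4018534 = ((-15 + 12*(-65)) - (-311*(-107) - 240))/(-2919791) + 4035878/4018534 = ((-15 - 780) - (33277 - 240))*(-1/2919791) + 4035878*(1/4018534) = (-795 - 1*33037)*(-1/2919791) + 2017939/2009267 = (-795 - 33037)*(-1/2919791) + 2017939/2009267 = -33832*(-1/2919791) + 2017939/2009267 = 33832/2919791 + 2017939/2009267 = 5959937651893/5866639703197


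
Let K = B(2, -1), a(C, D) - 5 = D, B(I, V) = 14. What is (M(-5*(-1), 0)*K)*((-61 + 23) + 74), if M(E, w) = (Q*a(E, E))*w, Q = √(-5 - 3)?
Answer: 0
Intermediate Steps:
Q = 2*I*√2 (Q = √(-8) = 2*I*√2 ≈ 2.8284*I)
a(C, D) = 5 + D
K = 14
M(E, w) = 2*I*w*√2*(5 + E) (M(E, w) = ((2*I*√2)*(5 + E))*w = (2*I*√2*(5 + E))*w = 2*I*w*√2*(5 + E))
(M(-5*(-1), 0)*K)*((-61 + 23) + 74) = ((2*I*0*√2*(5 - 5*(-1)))*14)*((-61 + 23) + 74) = ((2*I*0*√2*(5 + 5))*14)*(-38 + 74) = ((2*I*0*√2*10)*14)*36 = (0*14)*36 = 0*36 = 0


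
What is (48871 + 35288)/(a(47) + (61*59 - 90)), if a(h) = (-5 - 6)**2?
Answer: 28053/1210 ≈ 23.184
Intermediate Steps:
a(h) = 121 (a(h) = (-11)**2 = 121)
(48871 + 35288)/(a(47) + (61*59 - 90)) = (48871 + 35288)/(121 + (61*59 - 90)) = 84159/(121 + (3599 - 90)) = 84159/(121 + 3509) = 84159/3630 = 84159*(1/3630) = 28053/1210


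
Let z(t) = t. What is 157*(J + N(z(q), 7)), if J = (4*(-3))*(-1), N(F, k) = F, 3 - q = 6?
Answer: 1413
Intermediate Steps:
q = -3 (q = 3 - 1*6 = 3 - 6 = -3)
J = 12 (J = -12*(-1) = 12)
157*(J + N(z(q), 7)) = 157*(12 - 3) = 157*9 = 1413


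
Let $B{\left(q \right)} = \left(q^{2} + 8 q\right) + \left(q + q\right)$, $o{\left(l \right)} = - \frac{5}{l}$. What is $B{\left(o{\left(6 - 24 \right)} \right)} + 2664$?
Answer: $\frac{864061}{324} \approx 2666.9$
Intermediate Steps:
$B{\left(q \right)} = q^{2} + 10 q$ ($B{\left(q \right)} = \left(q^{2} + 8 q\right) + 2 q = q^{2} + 10 q$)
$B{\left(o{\left(6 - 24 \right)} \right)} + 2664 = - \frac{5}{6 - 24} \left(10 - \frac{5}{6 - 24}\right) + 2664 = - \frac{5}{-18} \left(10 - \frac{5}{-18}\right) + 2664 = \left(-5\right) \left(- \frac{1}{18}\right) \left(10 - - \frac{5}{18}\right) + 2664 = \frac{5 \left(10 + \frac{5}{18}\right)}{18} + 2664 = \frac{5}{18} \cdot \frac{185}{18} + 2664 = \frac{925}{324} + 2664 = \frac{864061}{324}$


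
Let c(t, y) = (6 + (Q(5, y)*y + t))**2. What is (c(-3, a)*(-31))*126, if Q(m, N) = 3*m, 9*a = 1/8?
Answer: -1286593/32 ≈ -40206.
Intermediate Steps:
a = 1/72 (a = (1/8)/9 = (1*(1/8))/9 = (1/9)*(1/8) = 1/72 ≈ 0.013889)
c(t, y) = (6 + t + 15*y)**2 (c(t, y) = (6 + ((3*5)*y + t))**2 = (6 + (15*y + t))**2 = (6 + (t + 15*y))**2 = (6 + t + 15*y)**2)
(c(-3, a)*(-31))*126 = ((6 - 3 + 15*(1/72))**2*(-31))*126 = ((6 - 3 + 5/24)**2*(-31))*126 = ((77/24)**2*(-31))*126 = ((5929/576)*(-31))*126 = -183799/576*126 = -1286593/32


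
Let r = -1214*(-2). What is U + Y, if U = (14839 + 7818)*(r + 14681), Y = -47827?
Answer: 387590786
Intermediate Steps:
r = 2428
U = 387638613 (U = (14839 + 7818)*(2428 + 14681) = 22657*17109 = 387638613)
U + Y = 387638613 - 47827 = 387590786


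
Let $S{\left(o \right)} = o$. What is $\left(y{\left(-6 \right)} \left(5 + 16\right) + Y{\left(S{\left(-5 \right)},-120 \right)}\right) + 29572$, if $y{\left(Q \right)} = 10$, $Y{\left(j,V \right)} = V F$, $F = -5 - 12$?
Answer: $31822$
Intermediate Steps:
$F = -17$ ($F = -5 - 12 = -17$)
$Y{\left(j,V \right)} = - 17 V$ ($Y{\left(j,V \right)} = V \left(-17\right) = - 17 V$)
$\left(y{\left(-6 \right)} \left(5 + 16\right) + Y{\left(S{\left(-5 \right)},-120 \right)}\right) + 29572 = \left(10 \left(5 + 16\right) - -2040\right) + 29572 = \left(10 \cdot 21 + 2040\right) + 29572 = \left(210 + 2040\right) + 29572 = 2250 + 29572 = 31822$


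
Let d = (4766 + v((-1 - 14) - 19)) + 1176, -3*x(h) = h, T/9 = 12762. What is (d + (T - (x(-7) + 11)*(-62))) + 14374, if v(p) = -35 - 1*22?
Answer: 407831/3 ≈ 1.3594e+5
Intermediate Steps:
T = 114858 (T = 9*12762 = 114858)
x(h) = -h/3
v(p) = -57 (v(p) = -35 - 22 = -57)
d = 5885 (d = (4766 - 57) + 1176 = 4709 + 1176 = 5885)
(d + (T - (x(-7) + 11)*(-62))) + 14374 = (5885 + (114858 - (-⅓*(-7) + 11)*(-62))) + 14374 = (5885 + (114858 - (7/3 + 11)*(-62))) + 14374 = (5885 + (114858 - 40*(-62)/3)) + 14374 = (5885 + (114858 - 1*(-2480/3))) + 14374 = (5885 + (114858 + 2480/3)) + 14374 = (5885 + 347054/3) + 14374 = 364709/3 + 14374 = 407831/3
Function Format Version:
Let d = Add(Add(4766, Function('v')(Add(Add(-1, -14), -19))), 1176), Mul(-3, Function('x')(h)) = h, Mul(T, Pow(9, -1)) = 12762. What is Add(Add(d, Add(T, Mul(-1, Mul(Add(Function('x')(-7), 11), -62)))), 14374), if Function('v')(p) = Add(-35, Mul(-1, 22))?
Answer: Rational(407831, 3) ≈ 1.3594e+5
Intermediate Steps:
T = 114858 (T = Mul(9, 12762) = 114858)
Function('x')(h) = Mul(Rational(-1, 3), h)
Function('v')(p) = -57 (Function('v')(p) = Add(-35, -22) = -57)
d = 5885 (d = Add(Add(4766, -57), 1176) = Add(4709, 1176) = 5885)
Add(Add(d, Add(T, Mul(-1, Mul(Add(Function('x')(-7), 11), -62)))), 14374) = Add(Add(5885, Add(114858, Mul(-1, Mul(Add(Mul(Rational(-1, 3), -7), 11), -62)))), 14374) = Add(Add(5885, Add(114858, Mul(-1, Mul(Add(Rational(7, 3), 11), -62)))), 14374) = Add(Add(5885, Add(114858, Mul(-1, Mul(Rational(40, 3), -62)))), 14374) = Add(Add(5885, Add(114858, Mul(-1, Rational(-2480, 3)))), 14374) = Add(Add(5885, Add(114858, Rational(2480, 3))), 14374) = Add(Add(5885, Rational(347054, 3)), 14374) = Add(Rational(364709, 3), 14374) = Rational(407831, 3)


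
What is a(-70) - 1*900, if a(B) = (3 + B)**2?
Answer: 3589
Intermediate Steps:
a(-70) - 1*900 = (3 - 70)**2 - 1*900 = (-67)**2 - 900 = 4489 - 900 = 3589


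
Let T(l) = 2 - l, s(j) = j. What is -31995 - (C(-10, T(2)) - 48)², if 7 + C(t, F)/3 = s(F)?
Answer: -36756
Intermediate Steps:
C(t, F) = -21 + 3*F
-31995 - (C(-10, T(2)) - 48)² = -31995 - ((-21 + 3*(2 - 1*2)) - 48)² = -31995 - ((-21 + 3*(2 - 2)) - 48)² = -31995 - ((-21 + 3*0) - 48)² = -31995 - ((-21 + 0) - 48)² = -31995 - (-21 - 48)² = -31995 - 1*(-69)² = -31995 - 1*4761 = -31995 - 4761 = -36756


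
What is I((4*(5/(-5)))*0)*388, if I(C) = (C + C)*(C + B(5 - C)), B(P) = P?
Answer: 0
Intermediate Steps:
I(C) = 10*C (I(C) = (C + C)*(C + (5 - C)) = (2*C)*5 = 10*C)
I((4*(5/(-5)))*0)*388 = (10*((4*(5/(-5)))*0))*388 = (10*((4*(5*(-⅕)))*0))*388 = (10*((4*(-1))*0))*388 = (10*(-4*0))*388 = (10*0)*388 = 0*388 = 0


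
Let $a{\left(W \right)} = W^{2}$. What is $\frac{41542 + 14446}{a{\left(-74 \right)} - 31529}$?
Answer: $- \frac{55988}{26053} \approx -2.149$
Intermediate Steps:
$\frac{41542 + 14446}{a{\left(-74 \right)} - 31529} = \frac{41542 + 14446}{\left(-74\right)^{2} - 31529} = \frac{55988}{5476 - 31529} = \frac{55988}{-26053} = 55988 \left(- \frac{1}{26053}\right) = - \frac{55988}{26053}$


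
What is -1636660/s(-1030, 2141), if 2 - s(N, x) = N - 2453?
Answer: -327332/697 ≈ -469.63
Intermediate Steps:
s(N, x) = 2455 - N (s(N, x) = 2 - (N - 2453) = 2 - (-2453 + N) = 2 + (2453 - N) = 2455 - N)
-1636660/s(-1030, 2141) = -1636660/(2455 - 1*(-1030)) = -1636660/(2455 + 1030) = -1636660/3485 = -1636660*1/3485 = -327332/697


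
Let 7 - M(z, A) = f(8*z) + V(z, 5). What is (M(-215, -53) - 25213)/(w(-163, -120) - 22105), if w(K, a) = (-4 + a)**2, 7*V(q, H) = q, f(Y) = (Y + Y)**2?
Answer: 83011427/47103 ≈ 1762.3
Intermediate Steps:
f(Y) = 4*Y**2 (f(Y) = (2*Y)**2 = 4*Y**2)
V(q, H) = q/7
M(z, A) = 7 - 256*z**2 - z/7 (M(z, A) = 7 - (4*(8*z)**2 + z/7) = 7 - (4*(64*z**2) + z/7) = 7 - (256*z**2 + z/7) = 7 + (-256*z**2 - z/7) = 7 - 256*z**2 - z/7)
(M(-215, -53) - 25213)/(w(-163, -120) - 22105) = ((7 - 256*(-215)**2 - 1/7*(-215)) - 25213)/((-4 - 120)**2 - 22105) = ((7 - 256*46225 + 215/7) - 25213)/((-124)**2 - 22105) = ((7 - 11833600 + 215/7) - 25213)/(15376 - 22105) = (-82834936/7 - 25213)/(-6729) = -83011427/7*(-1/6729) = 83011427/47103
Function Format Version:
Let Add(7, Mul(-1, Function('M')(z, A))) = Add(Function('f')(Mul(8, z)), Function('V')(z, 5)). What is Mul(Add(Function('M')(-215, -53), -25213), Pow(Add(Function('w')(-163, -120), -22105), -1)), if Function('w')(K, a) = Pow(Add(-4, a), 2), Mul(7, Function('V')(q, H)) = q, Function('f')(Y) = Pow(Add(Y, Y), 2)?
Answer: Rational(83011427, 47103) ≈ 1762.3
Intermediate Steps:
Function('f')(Y) = Mul(4, Pow(Y, 2)) (Function('f')(Y) = Pow(Mul(2, Y), 2) = Mul(4, Pow(Y, 2)))
Function('V')(q, H) = Mul(Rational(1, 7), q)
Function('M')(z, A) = Add(7, Mul(-256, Pow(z, 2)), Mul(Rational(-1, 7), z)) (Function('M')(z, A) = Add(7, Mul(-1, Add(Mul(4, Pow(Mul(8, z), 2)), Mul(Rational(1, 7), z)))) = Add(7, Mul(-1, Add(Mul(4, Mul(64, Pow(z, 2))), Mul(Rational(1, 7), z)))) = Add(7, Mul(-1, Add(Mul(256, Pow(z, 2)), Mul(Rational(1, 7), z)))) = Add(7, Add(Mul(-256, Pow(z, 2)), Mul(Rational(-1, 7), z))) = Add(7, Mul(-256, Pow(z, 2)), Mul(Rational(-1, 7), z)))
Mul(Add(Function('M')(-215, -53), -25213), Pow(Add(Function('w')(-163, -120), -22105), -1)) = Mul(Add(Add(7, Mul(-256, Pow(-215, 2)), Mul(Rational(-1, 7), -215)), -25213), Pow(Add(Pow(Add(-4, -120), 2), -22105), -1)) = Mul(Add(Add(7, Mul(-256, 46225), Rational(215, 7)), -25213), Pow(Add(Pow(-124, 2), -22105), -1)) = Mul(Add(Add(7, -11833600, Rational(215, 7)), -25213), Pow(Add(15376, -22105), -1)) = Mul(Add(Rational(-82834936, 7), -25213), Pow(-6729, -1)) = Mul(Rational(-83011427, 7), Rational(-1, 6729)) = Rational(83011427, 47103)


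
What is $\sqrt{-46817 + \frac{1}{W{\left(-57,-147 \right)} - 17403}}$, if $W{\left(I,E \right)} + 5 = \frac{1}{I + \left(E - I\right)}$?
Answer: $\frac{2 i \sqrt{76643681090399453}}{2558977} \approx 216.37 i$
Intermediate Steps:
$W{\left(I,E \right)} = -5 + \frac{1}{E}$ ($W{\left(I,E \right)} = -5 + \frac{1}{I + \left(E - I\right)} = -5 + \frac{1}{E}$)
$\sqrt{-46817 + \frac{1}{W{\left(-57,-147 \right)} - 17403}} = \sqrt{-46817 + \frac{1}{\left(-5 + \frac{1}{-147}\right) - 17403}} = \sqrt{-46817 + \frac{1}{\left(-5 - \frac{1}{147}\right) - 17403}} = \sqrt{-46817 + \frac{1}{- \frac{736}{147} - 17403}} = \sqrt{-46817 + \frac{1}{- \frac{2558977}{147}}} = \sqrt{-46817 - \frac{147}{2558977}} = \sqrt{- \frac{119803626356}{2558977}} = \frac{2 i \sqrt{76643681090399453}}{2558977}$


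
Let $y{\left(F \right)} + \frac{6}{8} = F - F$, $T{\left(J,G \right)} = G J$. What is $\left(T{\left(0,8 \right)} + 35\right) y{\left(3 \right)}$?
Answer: $- \frac{105}{4} \approx -26.25$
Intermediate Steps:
$y{\left(F \right)} = - \frac{3}{4}$ ($y{\left(F \right)} = - \frac{3}{4} + \left(F - F\right) = - \frac{3}{4} + 0 = - \frac{3}{4}$)
$\left(T{\left(0,8 \right)} + 35\right) y{\left(3 \right)} = \left(8 \cdot 0 + 35\right) \left(- \frac{3}{4}\right) = \left(0 + 35\right) \left(- \frac{3}{4}\right) = 35 \left(- \frac{3}{4}\right) = - \frac{105}{4}$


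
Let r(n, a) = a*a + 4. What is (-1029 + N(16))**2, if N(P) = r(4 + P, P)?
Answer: 591361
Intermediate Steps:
r(n, a) = 4 + a**2 (r(n, a) = a**2 + 4 = 4 + a**2)
N(P) = 4 + P**2
(-1029 + N(16))**2 = (-1029 + (4 + 16**2))**2 = (-1029 + (4 + 256))**2 = (-1029 + 260)**2 = (-769)**2 = 591361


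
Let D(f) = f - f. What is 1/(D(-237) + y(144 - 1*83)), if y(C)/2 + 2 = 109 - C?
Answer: 1/92 ≈ 0.010870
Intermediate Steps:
D(f) = 0
y(C) = 214 - 2*C (y(C) = -4 + 2*(109 - C) = -4 + (218 - 2*C) = 214 - 2*C)
1/(D(-237) + y(144 - 1*83)) = 1/(0 + (214 - 2*(144 - 1*83))) = 1/(0 + (214 - 2*(144 - 83))) = 1/(0 + (214 - 2*61)) = 1/(0 + (214 - 122)) = 1/(0 + 92) = 1/92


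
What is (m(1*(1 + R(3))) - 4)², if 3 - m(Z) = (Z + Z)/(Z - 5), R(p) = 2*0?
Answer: ¼ ≈ 0.25000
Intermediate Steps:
R(p) = 0
m(Z) = 3 - 2*Z/(-5 + Z) (m(Z) = 3 - (Z + Z)/(Z - 5) = 3 - 2*Z/(-5 + Z))
(m(1*(1 + R(3))) - 4)² = ((-15 + 1*(1 + 0))/(-5 + 1*(1 + 0)) - 4)² = ((-15 + 1*1)/(-5 + 1*1) - 4)² = ((-15 + 1)/(-5 + 1) - 4)² = (-14/(-4) - 4)² = (-¼*(-14) - 4)² = (7/2 - 4)² = (-½)² = ¼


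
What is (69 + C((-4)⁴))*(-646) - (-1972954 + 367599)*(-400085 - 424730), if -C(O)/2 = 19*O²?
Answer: -1322512151171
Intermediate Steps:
C(O) = -38*O²
(69 + C((-4)⁴))*(-646) - (-1972954 + 367599)*(-400085 - 424730) = (69 - 38*((-4)⁴)²)*(-646) - (-1972954 + 367599)*(-400085 - 424730) = (69 - 38*256²)*(-646) - (-1605355)*(-824815) = (69 - 38*65536)*(-646) - 1*1324120884325 = (69 - 2490368)*(-646) - 1324120884325 = -2490299*(-646) - 1324120884325 = 1608733154 - 1324120884325 = -1322512151171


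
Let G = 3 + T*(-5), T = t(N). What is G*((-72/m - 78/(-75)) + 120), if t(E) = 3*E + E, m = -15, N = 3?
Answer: -179322/25 ≈ -7172.9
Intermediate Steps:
t(E) = 4*E
T = 12 (T = 4*3 = 12)
G = -57 (G = 3 + 12*(-5) = 3 - 60 = -57)
G*((-72/m - 78/(-75)) + 120) = -57*((-72/(-15) - 78/(-75)) + 120) = -57*((-72*(-1/15) - 78*(-1/75)) + 120) = -57*((24/5 + 26/25) + 120) = -57*(146/25 + 120) = -57*3146/25 = -179322/25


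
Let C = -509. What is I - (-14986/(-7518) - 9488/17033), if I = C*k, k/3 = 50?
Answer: -4888557001327/64027047 ≈ -76351.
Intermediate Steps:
k = 150 (k = 3*50 = 150)
I = -76350 (I = -509*150 = -76350)
I - (-14986/(-7518) - 9488/17033) = -76350 - (-14986/(-7518) - 9488/17033) = -76350 - (-14986*(-1/7518) - 9488*1/17033) = -76350 - (7493/3759 - 9488/17033) = -76350 - 1*91962877/64027047 = -76350 - 91962877/64027047 = -4888557001327/64027047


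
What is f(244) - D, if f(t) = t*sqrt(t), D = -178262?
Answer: 178262 + 488*sqrt(61) ≈ 1.8207e+5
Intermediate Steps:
f(t) = t**(3/2)
f(244) - D = 244**(3/2) - 1*(-178262) = 488*sqrt(61) + 178262 = 178262 + 488*sqrt(61)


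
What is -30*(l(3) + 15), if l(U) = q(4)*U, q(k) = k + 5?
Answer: -1260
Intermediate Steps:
q(k) = 5 + k
l(U) = 9*U (l(U) = (5 + 4)*U = 9*U)
-30*(l(3) + 15) = -30*(9*3 + 15) = -30*(27 + 15) = -30*42 = -1260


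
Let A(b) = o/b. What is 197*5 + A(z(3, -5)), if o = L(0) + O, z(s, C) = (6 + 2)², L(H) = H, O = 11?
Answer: 63051/64 ≈ 985.17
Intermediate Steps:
z(s, C) = 64 (z(s, C) = 8² = 64)
o = 11 (o = 0 + 11 = 11)
A(b) = 11/b
197*5 + A(z(3, -5)) = 197*5 + 11/64 = 985 + 11*(1/64) = 985 + 11/64 = 63051/64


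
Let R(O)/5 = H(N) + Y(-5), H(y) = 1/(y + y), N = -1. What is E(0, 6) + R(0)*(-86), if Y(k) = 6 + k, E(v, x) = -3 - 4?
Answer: -222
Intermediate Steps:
E(v, x) = -7
H(y) = 1/(2*y)
R(O) = 5/2 (R(O) = 5*((1/2)/(-1) + (6 - 5)) = 5*((1/2)*(-1) + 1) = 5*(-1/2 + 1) = 5*(1/2) = 5/2)
E(0, 6) + R(0)*(-86) = -7 + (5/2)*(-86) = -7 - 215 = -222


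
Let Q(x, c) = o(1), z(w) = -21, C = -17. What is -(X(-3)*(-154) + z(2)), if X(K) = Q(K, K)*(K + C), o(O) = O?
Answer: -3059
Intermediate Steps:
Q(x, c) = 1
X(K) = -17 + K (X(K) = 1*(K - 17) = 1*(-17 + K) = -17 + K)
-(X(-3)*(-154) + z(2)) = -((-17 - 3)*(-154) - 21) = -(-20*(-154) - 21) = -(3080 - 21) = -1*3059 = -3059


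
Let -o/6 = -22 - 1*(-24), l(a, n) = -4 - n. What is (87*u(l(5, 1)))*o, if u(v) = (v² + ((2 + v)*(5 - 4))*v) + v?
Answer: -36540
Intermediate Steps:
u(v) = v + v² + v*(2 + v) (u(v) = (v² + ((2 + v)*1)*v) + v = (v² + (2 + v)*v) + v = (v² + v*(2 + v)) + v = v + v² + v*(2 + v))
o = -12 (o = -6*(-22 - 1*(-24)) = -6*(-22 + 24) = -6*2 = -12)
(87*u(l(5, 1)))*o = (87*((-4 - 1*1)*(3 + 2*(-4 - 1*1))))*(-12) = (87*((-4 - 1)*(3 + 2*(-4 - 1))))*(-12) = (87*(-5*(3 + 2*(-5))))*(-12) = (87*(-5*(3 - 10)))*(-12) = (87*(-5*(-7)))*(-12) = (87*35)*(-12) = 3045*(-12) = -36540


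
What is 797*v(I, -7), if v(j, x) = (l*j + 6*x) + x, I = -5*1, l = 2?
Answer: -47023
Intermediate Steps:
I = -5
v(j, x) = 2*j + 7*x (v(j, x) = (2*j + 6*x) + x = 2*j + 7*x)
797*v(I, -7) = 797*(2*(-5) + 7*(-7)) = 797*(-10 - 49) = 797*(-59) = -47023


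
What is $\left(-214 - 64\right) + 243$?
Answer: $-35$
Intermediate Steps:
$\left(-214 - 64\right) + 243 = -278 + 243 = -35$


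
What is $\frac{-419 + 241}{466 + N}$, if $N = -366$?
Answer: $- \frac{89}{50} \approx -1.78$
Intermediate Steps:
$\frac{-419 + 241}{466 + N} = \frac{-419 + 241}{466 - 366} = - \frac{178}{100} = \left(-178\right) \frac{1}{100} = - \frac{89}{50}$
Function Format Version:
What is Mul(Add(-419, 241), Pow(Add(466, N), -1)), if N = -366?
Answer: Rational(-89, 50) ≈ -1.7800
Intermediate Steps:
Mul(Add(-419, 241), Pow(Add(466, N), -1)) = Mul(Add(-419, 241), Pow(Add(466, -366), -1)) = Mul(-178, Pow(100, -1)) = Mul(-178, Rational(1, 100)) = Rational(-89, 50)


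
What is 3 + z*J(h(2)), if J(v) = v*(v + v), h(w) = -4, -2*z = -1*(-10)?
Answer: -157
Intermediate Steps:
z = -5 (z = -(-1)*(-10)/2 = -1/2*10 = -5)
J(v) = 2*v**2 (J(v) = v*(2*v) = 2*v**2)
3 + z*J(h(2)) = 3 - 10*(-4)**2 = 3 - 10*16 = 3 - 5*32 = 3 - 160 = -157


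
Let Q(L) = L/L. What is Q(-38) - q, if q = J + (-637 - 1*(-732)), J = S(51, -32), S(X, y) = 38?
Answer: -132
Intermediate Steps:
Q(L) = 1
J = 38
q = 133 (q = 38 + (-637 - 1*(-732)) = 38 + (-637 + 732) = 38 + 95 = 133)
Q(-38) - q = 1 - 1*133 = 1 - 133 = -132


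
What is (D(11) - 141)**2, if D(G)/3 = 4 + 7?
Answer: 11664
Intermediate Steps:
D(G) = 33 (D(G) = 3*(4 + 7) = 3*11 = 33)
(D(11) - 141)**2 = (33 - 141)**2 = (-108)**2 = 11664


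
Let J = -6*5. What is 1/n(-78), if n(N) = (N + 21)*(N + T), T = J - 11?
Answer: 1/6783 ≈ 0.00014743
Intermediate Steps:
J = -30
T = -41 (T = -30 - 11 = -41)
n(N) = (-41 + N)*(21 + N) (n(N) = (N + 21)*(N - 41) = (21 + N)*(-41 + N) = (-41 + N)*(21 + N))
1/n(-78) = 1/(-861 + (-78)² - 20*(-78)) = 1/(-861 + 6084 + 1560) = 1/6783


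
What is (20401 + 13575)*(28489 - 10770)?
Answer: 602020744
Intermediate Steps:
(20401 + 13575)*(28489 - 10770) = 33976*17719 = 602020744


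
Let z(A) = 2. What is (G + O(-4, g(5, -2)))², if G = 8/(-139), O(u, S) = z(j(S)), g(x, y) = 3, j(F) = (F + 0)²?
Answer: 72900/19321 ≈ 3.7731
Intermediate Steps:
j(F) = F²
O(u, S) = 2
G = -8/139 (G = 8*(-1/139) = -8/139 ≈ -0.057554)
(G + O(-4, g(5, -2)))² = (-8/139 + 2)² = (270/139)² = 72900/19321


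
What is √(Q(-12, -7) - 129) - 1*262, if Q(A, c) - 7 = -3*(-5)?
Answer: -262 + I*√107 ≈ -262.0 + 10.344*I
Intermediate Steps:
Q(A, c) = 22 (Q(A, c) = 7 - 3*(-5) = 7 + 15 = 22)
√(Q(-12, -7) - 129) - 1*262 = √(22 - 129) - 1*262 = √(-107) - 262 = I*√107 - 262 = -262 + I*√107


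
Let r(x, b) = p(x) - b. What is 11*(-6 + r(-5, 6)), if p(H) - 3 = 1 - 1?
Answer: -99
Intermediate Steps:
p(H) = 3 (p(H) = 3 + (1 - 1) = 3 + 0 = 3)
r(x, b) = 3 - b
11*(-6 + r(-5, 6)) = 11*(-6 + (3 - 1*6)) = 11*(-6 + (3 - 6)) = 11*(-6 - 3) = 11*(-9) = -99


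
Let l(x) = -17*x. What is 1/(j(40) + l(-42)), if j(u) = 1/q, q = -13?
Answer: 13/9281 ≈ 0.0014007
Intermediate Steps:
j(u) = -1/13 (j(u) = 1/(-13) = -1/13)
1/(j(40) + l(-42)) = 1/(-1/13 - 17*(-42)) = 1/(-1/13 + 714) = 1/(9281/13) = 13/9281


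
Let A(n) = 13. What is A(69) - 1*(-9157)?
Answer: 9170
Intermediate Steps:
A(69) - 1*(-9157) = 13 - 1*(-9157) = 13 + 9157 = 9170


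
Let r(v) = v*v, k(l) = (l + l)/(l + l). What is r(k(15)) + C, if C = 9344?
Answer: 9345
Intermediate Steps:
k(l) = 1 (k(l) = (2*l)/((2*l)) = (2*l)*(1/(2*l)) = 1)
r(v) = v**2
r(k(15)) + C = 1**2 + 9344 = 1 + 9344 = 9345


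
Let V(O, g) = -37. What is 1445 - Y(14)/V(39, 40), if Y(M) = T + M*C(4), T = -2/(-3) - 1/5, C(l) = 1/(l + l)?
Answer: 3208033/2220 ≈ 1445.1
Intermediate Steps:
C(l) = 1/(2*l)
T = 7/15 (T = -2*(-⅓) - 1*⅕ = ⅔ - ⅕ = 7/15 ≈ 0.46667)
Y(M) = 7/15 + M/8 (Y(M) = 7/15 + M*((½)/4) = 7/15 + M*((½)*(¼)) = 7/15 + M*(⅛) = 7/15 + M/8)
1445 - Y(14)/V(39, 40) = 1445 - (7/15 + (⅛)*14)/(-37) = 1445 - (7/15 + 7/4)*(-1)/37 = 1445 - 133*(-1)/(60*37) = 1445 - 1*(-133/2220) = 1445 + 133/2220 = 3208033/2220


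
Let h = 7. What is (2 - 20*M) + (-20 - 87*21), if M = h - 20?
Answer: -1585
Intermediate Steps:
M = -13 (M = 7 - 20 = -13)
(2 - 20*M) + (-20 - 87*21) = (2 - 20*(-13)) + (-20 - 87*21) = (2 + 260) + (-20 - 1827) = 262 - 1847 = -1585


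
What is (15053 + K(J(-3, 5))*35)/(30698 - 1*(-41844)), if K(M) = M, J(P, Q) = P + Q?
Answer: 15123/72542 ≈ 0.20847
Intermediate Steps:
(15053 + K(J(-3, 5))*35)/(30698 - 1*(-41844)) = (15053 + (-3 + 5)*35)/(30698 - 1*(-41844)) = (15053 + 2*35)/(30698 + 41844) = (15053 + 70)/72542 = 15123*(1/72542) = 15123/72542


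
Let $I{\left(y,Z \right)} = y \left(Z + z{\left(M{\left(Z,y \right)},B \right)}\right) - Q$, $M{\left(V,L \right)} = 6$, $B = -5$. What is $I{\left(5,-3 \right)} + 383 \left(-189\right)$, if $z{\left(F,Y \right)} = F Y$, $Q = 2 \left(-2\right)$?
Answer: $-72548$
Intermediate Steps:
$Q = -4$
$I{\left(y,Z \right)} = 4 + y \left(-30 + Z\right)$ ($I{\left(y,Z \right)} = y \left(Z + 6 \left(-5\right)\right) - -4 = y \left(Z - 30\right) + 4 = y \left(-30 + Z\right) + 4 = 4 + y \left(-30 + Z\right)$)
$I{\left(5,-3 \right)} + 383 \left(-189\right) = \left(4 - 150 - 15\right) + 383 \left(-189\right) = \left(4 - 150 - 15\right) - 72387 = -161 - 72387 = -72548$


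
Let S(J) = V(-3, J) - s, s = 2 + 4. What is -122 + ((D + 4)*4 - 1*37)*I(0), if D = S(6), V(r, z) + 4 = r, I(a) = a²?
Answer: -122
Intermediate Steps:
s = 6
V(r, z) = -4 + r
S(J) = -13 (S(J) = (-4 - 3) - 1*6 = -7 - 6 = -13)
D = -13
-122 + ((D + 4)*4 - 1*37)*I(0) = -122 + ((-13 + 4)*4 - 1*37)*0² = -122 + (-9*4 - 37)*0 = -122 + (-36 - 37)*0 = -122 - 73*0 = -122 + 0 = -122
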